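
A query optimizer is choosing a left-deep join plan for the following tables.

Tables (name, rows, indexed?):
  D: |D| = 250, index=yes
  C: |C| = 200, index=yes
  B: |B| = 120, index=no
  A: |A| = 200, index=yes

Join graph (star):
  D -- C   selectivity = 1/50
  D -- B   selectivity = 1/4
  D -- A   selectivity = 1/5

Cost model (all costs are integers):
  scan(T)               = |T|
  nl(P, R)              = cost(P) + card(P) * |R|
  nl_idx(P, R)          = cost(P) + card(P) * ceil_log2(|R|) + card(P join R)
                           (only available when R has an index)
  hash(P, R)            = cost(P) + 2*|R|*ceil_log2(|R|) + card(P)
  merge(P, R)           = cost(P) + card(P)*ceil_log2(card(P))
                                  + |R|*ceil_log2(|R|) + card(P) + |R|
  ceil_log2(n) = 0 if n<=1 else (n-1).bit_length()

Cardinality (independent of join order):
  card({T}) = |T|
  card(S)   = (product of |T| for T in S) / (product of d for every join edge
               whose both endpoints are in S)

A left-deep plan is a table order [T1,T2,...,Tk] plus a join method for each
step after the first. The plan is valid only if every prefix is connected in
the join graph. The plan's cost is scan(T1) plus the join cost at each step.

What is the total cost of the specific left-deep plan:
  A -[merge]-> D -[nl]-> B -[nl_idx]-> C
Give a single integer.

4804250

step 1: scan A: cost=200, card=200
step 2: join D via merge
    card(P join D) = 200*250/(5) = 10000
    cost = 200 + 200*8 + 250*8 + 200 + 250 = 4250
step 3: join B via nl
    card(P join B) = 10000*120/(4) = 300000
    cost = 4250 + 10000*120 = 1204250
step 4: join C via nl_idx
    card(P join C) = 300000*200/(50) = 1200000
    cost = 1204250 + 300000*8 + 1200000 = 4804250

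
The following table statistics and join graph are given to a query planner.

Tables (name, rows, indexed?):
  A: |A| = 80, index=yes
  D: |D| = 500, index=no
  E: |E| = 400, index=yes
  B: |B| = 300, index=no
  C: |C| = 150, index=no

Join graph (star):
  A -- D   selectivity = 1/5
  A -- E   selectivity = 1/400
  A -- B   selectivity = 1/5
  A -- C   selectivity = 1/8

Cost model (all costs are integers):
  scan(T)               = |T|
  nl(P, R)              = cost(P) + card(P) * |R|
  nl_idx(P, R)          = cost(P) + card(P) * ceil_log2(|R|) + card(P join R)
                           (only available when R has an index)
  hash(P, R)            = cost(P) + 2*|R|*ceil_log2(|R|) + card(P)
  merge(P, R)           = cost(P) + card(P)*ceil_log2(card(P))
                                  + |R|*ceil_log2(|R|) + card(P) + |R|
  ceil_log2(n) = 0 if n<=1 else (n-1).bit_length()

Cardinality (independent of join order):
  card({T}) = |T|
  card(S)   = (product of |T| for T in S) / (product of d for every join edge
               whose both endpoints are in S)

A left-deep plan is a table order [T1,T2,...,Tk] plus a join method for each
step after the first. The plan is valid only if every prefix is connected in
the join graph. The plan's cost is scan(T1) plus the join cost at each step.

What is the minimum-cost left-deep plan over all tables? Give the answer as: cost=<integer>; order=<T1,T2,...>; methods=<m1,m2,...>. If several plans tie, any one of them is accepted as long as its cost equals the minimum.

Selinger DP (subsets sized 1..n):
  {A}: scan cost=80, card=80
  {D}: scan cost=500, card=500
  {E}: scan cost=400, card=400
  {B}: scan cost=300, card=300
  {C}: scan cost=150, card=150
  {AD}: card=8000; try (A,hash)→2120, (D,merge)→5720, (A,merge)→6140, (D,hash)→9160, (A,nl_idx)→12000, (D,nl)→40080 …(+1); best=2120 via (A,hash)
  {AE}: card=80; try (E,nl_idx)→880, (A,hash)→1920, (A,nl_idx)→3280, (E,merge)→4720, (A,merge)→5040, (E,hash)→7360 …(+2); best=880 via (E,nl_idx)
  {AB}: card=4800; try (A,hash)→1720, (B,merge)→3720, (A,merge)→3940, (B,hash)→5560, (A,nl_idx)→7200, (B,nl)→24080 …(+1); best=1720 via (A,hash)
  {AC}: card=1500; try (A,hash)→1420, (C,merge)→2070, (A,merge)→2140, (C,hash)→2560, (A,nl_idx)→2700, (C,nl)→12080 …(+1); best=1420 via (A,hash)
  {ADE}: card=8000; try (D,merge)→6520, (D,hash)→9960, (E,hash)→17320, (D,nl)→40880, (E,nl_idx)→82120, (E,merge)→118120 …(+1); best=6520 via (D,merge)
  {ABD}: card=480000; try (D,hash)→15520, (B,hash)→15520, (D,merge)→73920, (B,merge)→117120, (D,nl)→2401720, (B,nl)→2402120; best=15520 via (D,hash)
  {ACD}: card=150000; try (D,hash)→11920, (C,hash)→12520, (D,merge)→24420, (C,merge)→115470, (D,nl)→751420, (C,nl)→1202120; best=11920 via (D,hash)
  {ABE}: card=4800; try (B,merge)→4520, (B,hash)→6360, (E,hash)→13720, (B,nl)→24880, (E,nl_idx)→49720, (E,merge)→72920 …(+1); best=4520 via (B,merge)
  {ACE}: card=1500; try (C,merge)→2870, (C,hash)→3360, (E,hash)→10120, (C,nl)→12880, (E,nl_idx)→16420, (E,merge)→23420 …(+1); best=2870 via (C,merge)
  {ABC}: card=90000; try (B,hash)→8320, (C,hash)→8920, (B,merge)→22420, (C,merge)→70270, (B,nl)→451420, (C,nl)→721720; best=8320 via (B,hash)
  {ABDE}: card=480000; try (D,hash)→18320, (B,hash)→19920, (D,merge)→76720, (B,merge)→121520, (E,hash)→502720, (D,nl)→2404520 …(+4); best=18320 via (D,hash)
  {ACDE}: card=150000; try (D,hash)→13370, (C,hash)→16920, (D,merge)→25870, (C,merge)→119870, (E,hash)→169120, (D,nl)→752870 …(+4); best=13370 via (D,hash)
  {ABCD}: card=9000000; try (D,hash)→107320, (B,hash)→167320, (C,hash)→497920, (D,merge)→1633320, (B,merge)→2864920, (C,merge)→9616870 …(+3); best=107320 via (D,hash)
  {ABCE}: card=90000; try (B,hash)→9770, (C,hash)→11720, (B,merge)→23870, (C,merge)→73070, (E,hash)→105520, (B,nl)→452870 …(+4); best=9770 via (B,hash)
  {ABCDE}: card=9000000; try (D,hash)→108770, (B,hash)→168770, (C,hash)→500720, (D,merge)→1634770, (B,merge)→2866370, (E,hash)→9114520 …(+7); best=108770 via (D,hash)

cost=108770; order=A,E,C,B,D; methods=nl_idx,merge,hash,hash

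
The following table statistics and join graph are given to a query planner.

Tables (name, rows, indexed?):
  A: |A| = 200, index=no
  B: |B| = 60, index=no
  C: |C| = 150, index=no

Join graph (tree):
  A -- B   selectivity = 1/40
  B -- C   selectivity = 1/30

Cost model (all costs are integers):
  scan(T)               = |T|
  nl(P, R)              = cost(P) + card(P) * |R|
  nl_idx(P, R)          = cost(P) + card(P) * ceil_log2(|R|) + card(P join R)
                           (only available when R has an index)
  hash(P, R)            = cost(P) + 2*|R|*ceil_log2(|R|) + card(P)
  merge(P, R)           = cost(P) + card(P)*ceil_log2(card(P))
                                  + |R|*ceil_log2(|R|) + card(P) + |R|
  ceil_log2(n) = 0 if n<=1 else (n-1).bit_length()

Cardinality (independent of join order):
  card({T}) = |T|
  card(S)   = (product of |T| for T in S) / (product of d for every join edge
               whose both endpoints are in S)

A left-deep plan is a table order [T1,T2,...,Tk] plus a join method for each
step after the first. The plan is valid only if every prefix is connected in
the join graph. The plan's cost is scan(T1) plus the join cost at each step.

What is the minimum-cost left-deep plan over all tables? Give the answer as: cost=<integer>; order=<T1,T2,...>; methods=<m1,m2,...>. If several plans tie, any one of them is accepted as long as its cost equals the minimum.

Selinger DP (subsets sized 1..n):
  {A}: scan cost=200, card=200
  {B}: scan cost=60, card=60
  {C}: scan cost=150, card=150
  {AB}: card=300; try (B,hash)→1120, (A,merge)→2280, (B,merge)→2420, (A,hash)→3320, (A,nl)→12060, (B,nl)→12200; best=1120 via (B,hash)
  {BC}: card=300; try (B,hash)→1020, (C,merge)→1830, (B,merge)→1920, (C,hash)→2520, (C,nl)→9060, (B,nl)→9150; best=1020 via (B,hash)
  {ABC}: card=1500; try (C,hash)→3820, (A,hash)→4520, (C,merge)→5470, (A,merge)→5820, (C,nl)→46120, (A,nl)→61020; best=3820 via (C,hash)

cost=3820; order=A,B,C; methods=hash,hash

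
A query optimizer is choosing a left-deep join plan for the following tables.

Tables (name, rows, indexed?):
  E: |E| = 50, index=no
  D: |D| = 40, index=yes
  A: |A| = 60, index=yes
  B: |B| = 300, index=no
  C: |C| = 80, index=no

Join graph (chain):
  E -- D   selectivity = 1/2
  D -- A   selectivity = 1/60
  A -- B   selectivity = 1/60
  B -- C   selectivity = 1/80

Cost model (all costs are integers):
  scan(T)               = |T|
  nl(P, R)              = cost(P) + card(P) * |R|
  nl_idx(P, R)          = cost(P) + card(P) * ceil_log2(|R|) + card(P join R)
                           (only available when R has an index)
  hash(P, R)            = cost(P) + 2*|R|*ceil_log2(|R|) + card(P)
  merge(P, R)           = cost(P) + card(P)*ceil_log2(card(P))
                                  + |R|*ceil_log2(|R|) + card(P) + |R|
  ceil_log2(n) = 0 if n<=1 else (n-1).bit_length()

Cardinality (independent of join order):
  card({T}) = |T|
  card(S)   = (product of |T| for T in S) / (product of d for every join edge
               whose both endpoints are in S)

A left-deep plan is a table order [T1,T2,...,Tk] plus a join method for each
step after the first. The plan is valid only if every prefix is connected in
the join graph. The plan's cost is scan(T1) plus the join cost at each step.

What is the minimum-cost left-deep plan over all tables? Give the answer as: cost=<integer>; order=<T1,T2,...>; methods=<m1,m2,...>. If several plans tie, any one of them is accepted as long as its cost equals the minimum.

Selinger DP (subsets sized 1..n):
  {E}: scan cost=50, card=50
  {D}: scan cost=40, card=40
  {A}: scan cost=60, card=60
  {B}: scan cost=300, card=300
  {C}: scan cost=80, card=80
  {DE}: card=1000; try (D,hash)→580, (E,merge)→670, (E,hash)→680, (D,merge)→680, (D,nl_idx)→1350, (E,nl)→2040 …(+1); best=580 via (D,hash)
  {AD}: card=40; try (A,nl_idx)→320, (D,nl_idx)→460, (D,hash)→600, (A,merge)→740, (D,merge)→760, (A,hash)→800 …(+2); best=320 via (A,nl_idx)
  {AB}: card=300; try (A,hash)→1320, (A,nl_idx)→2400, (B,merge)→3480, (A,merge)→3720, (B,hash)→5520, (B,nl)→18060 …(+1); best=1320 via (A,hash)
  {BC}: card=300; try (C,hash)→1720, (B,merge)→3720, (C,merge)→3940, (B,hash)→5560, (B,nl)→24080, (C,nl)→24300; best=1720 via (C,hash)
  {ADE}: card=1000; try (E,merge)→950, (E,hash)→960, (A,hash)→2300, (E,nl)→2320, (A,nl_idx)→7580, (A,merge)→12000 …(+1); best=950 via (E,merge)
  {ABD}: card=200; try (D,hash)→2100, (D,nl_idx)→3320, (B,merge)→3600, (D,merge)→4600, (B,hash)→5760, (B,nl)→12320 …(+1); best=2100 via (D,hash)
  {ABC}: card=300; try (C,hash)→2740, (A,hash)→2740, (A,nl_idx)→3820, (C,merge)→4960, (A,merge)→5140, (A,nl)→19720 …(+1); best=2740 via (C,hash)
  {ABDE}: card=5000; try (E,hash)→2900, (E,merge)→4250, (B,hash)→7350, (E,nl)→12100, (B,merge)→14950, (B,nl)→300950; best=2900 via (E,hash)
  {ABCD}: card=200; try (C,hash)→3420, (D,hash)→3520, (C,merge)→4540, (D,nl_idx)→4740, (D,merge)→6020, (D,nl)→14740 …(+1); best=3420 via (C,hash)
  {ABCDE}: card=5000; try (E,hash)→4220, (E,merge)→5570, (C,hash)→9020, (E,nl)→13420, (C,merge)→73540, (C,nl)→402900; best=4220 via (E,hash)

cost=4220; order=B,A,D,C,E; methods=hash,hash,hash,hash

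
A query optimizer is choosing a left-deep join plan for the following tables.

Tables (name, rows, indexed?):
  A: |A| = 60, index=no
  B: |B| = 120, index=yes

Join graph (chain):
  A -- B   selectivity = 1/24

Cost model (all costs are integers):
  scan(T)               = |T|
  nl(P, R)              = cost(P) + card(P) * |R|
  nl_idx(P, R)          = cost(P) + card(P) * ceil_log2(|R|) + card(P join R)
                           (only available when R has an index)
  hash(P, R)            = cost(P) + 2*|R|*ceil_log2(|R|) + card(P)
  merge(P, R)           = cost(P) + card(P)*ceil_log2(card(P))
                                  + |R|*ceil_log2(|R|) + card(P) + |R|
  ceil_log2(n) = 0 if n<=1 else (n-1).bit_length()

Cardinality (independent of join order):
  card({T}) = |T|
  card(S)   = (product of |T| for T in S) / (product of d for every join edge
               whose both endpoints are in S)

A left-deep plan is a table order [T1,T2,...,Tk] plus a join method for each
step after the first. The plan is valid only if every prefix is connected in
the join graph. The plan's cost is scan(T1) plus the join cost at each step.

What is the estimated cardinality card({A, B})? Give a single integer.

Tables in S: A(60), B(120)
Edges inside S: A-B(d=24)
numerator = 60 * 120 = 7200
denominator = 24 = 24
card(S) = 7200 / 24 = 300

300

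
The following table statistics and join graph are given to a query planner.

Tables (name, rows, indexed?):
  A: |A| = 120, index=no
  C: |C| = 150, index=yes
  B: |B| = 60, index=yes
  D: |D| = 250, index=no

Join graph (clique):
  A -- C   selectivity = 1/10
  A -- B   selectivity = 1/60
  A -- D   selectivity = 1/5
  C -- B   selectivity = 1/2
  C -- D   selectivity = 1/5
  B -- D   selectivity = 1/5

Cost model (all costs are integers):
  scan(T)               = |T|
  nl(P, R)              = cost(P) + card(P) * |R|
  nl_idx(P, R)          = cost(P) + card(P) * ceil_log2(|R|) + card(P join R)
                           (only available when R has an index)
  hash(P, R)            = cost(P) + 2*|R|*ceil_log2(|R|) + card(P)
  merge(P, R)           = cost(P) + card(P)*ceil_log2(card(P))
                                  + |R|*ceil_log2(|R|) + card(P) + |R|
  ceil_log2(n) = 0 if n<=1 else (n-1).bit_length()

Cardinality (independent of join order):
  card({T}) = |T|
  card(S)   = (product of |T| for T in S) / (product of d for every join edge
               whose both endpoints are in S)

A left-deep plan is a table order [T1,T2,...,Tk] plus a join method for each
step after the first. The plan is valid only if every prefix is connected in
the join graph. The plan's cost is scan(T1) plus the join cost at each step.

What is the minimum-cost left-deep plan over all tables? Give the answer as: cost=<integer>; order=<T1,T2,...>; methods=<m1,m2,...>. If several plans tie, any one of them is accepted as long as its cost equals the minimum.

cost=7720; order=A,B,C,D; methods=hash,nl_idx,hash

Selinger DP (subsets sized 1..n):
  {A}: scan cost=120, card=120
  {C}: scan cost=150, card=150
  {B}: scan cost=60, card=60
  {D}: scan cost=250, card=250
  {AC}: card=1800; try (A,hash)→1980, (C,merge)→2430, (A,merge)→2460, (C,hash)→2640, (C,nl_idx)→2880, (C,nl)→18120 …(+1); best=1980 via (A,hash)
  {AB}: card=120; try (B,hash)→960, (B,nl_idx)→960, (A,merge)→1440, (B,merge)→1500, (A,hash)→1800, (A,nl)→7260 …(+1); best=960 via (B,hash)
  {AD}: card=6000; try (A,hash)→2180, (D,merge)→3330, (A,merge)→3460, (D,hash)→4240, (D,nl)→30120, (A,nl)→30250; best=2180 via (A,hash)
  {BC}: card=4500; try (B,hash)→1020, (C,merge)→1830, (B,merge)→1920, (C,hash)→2520, (C,nl_idx)→5040, (B,nl_idx)→5550 …(+2); best=1020 via (B,hash)
  {CD}: card=7500; try (C,hash)→2900, (D,merge)→3750, (C,merge)→3850, (D,hash)→4300, (C,nl_idx)→9750, (D,nl)→37650 …(+1); best=2900 via (C,hash)
  {BD}: card=3000; try (B,hash)→1220, (D,merge)→2730, (B,merge)→2920, (D,hash)→4120, (B,nl_idx)→4750, (D,nl)→15060 …(+1); best=1220 via (B,hash)
  {ABC}: card=900; try (C,nl_idx)→2820, (C,merge)→3270, (C,hash)→3480, (B,hash)→4500, (A,hash)→7200, (B,nl_idx)→13680 …(+5); best=2820 via (C,nl_idx)
  {ACD}: card=18000; try (D,hash)→7780, (C,hash)→10580, (A,hash)→12080, (D,merge)→25830, (C,nl_idx)→68180, (C,merge)→87530 …(+4); best=7780 via (D,hash)
  {ABD}: card=1200; try (D,merge)→4170, (D,hash)→5080, (A,hash)→5900, (B,hash)→8900, (D,nl)→30960, (B,nl_idx)→39380 …(+4); best=4170 via (D,merge)
  {BCD}: card=45000; try (C,hash)→6620, (D,hash)→9520, (B,hash)→11120, (C,merge)→41570, (D,merge)→66270, (C,nl_idx)→70220 …(+5); best=6620 via (C,hash)
  {ABCD}: card=1800; try (D,hash)→7720, (C,hash)→7770, (D,merge)→14970, (C,nl_idx)→15570, (C,merge)→19920, (B,hash)→26500 …(+8); best=7720 via (D,hash)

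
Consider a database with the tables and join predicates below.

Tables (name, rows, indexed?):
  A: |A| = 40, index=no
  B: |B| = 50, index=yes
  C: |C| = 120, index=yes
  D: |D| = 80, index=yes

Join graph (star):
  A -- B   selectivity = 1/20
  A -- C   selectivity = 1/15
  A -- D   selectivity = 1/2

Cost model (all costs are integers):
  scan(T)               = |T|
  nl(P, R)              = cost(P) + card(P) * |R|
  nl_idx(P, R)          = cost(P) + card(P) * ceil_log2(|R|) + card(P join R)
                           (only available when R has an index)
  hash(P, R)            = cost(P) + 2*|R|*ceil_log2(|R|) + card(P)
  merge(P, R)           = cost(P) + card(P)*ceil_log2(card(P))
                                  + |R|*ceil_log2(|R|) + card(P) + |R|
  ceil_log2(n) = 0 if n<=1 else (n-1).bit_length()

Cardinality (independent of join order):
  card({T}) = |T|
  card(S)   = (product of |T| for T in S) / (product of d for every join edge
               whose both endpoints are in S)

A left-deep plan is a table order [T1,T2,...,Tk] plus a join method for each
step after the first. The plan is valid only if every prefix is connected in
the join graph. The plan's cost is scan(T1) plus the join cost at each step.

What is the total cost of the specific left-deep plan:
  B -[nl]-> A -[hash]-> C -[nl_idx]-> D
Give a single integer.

step 1: scan B: cost=50, card=50
step 2: join A via nl
    card(P join A) = 50*40/(20) = 100
    cost = 50 + 50*40 = 2050
step 3: join C via hash
    card(P join C) = 100*120/(15) = 800
    cost = 2050 + 2*120*7 + 100 = 3830
step 4: join D via nl_idx
    card(P join D) = 800*80/(2) = 32000
    cost = 3830 + 800*7 + 32000 = 41430

41430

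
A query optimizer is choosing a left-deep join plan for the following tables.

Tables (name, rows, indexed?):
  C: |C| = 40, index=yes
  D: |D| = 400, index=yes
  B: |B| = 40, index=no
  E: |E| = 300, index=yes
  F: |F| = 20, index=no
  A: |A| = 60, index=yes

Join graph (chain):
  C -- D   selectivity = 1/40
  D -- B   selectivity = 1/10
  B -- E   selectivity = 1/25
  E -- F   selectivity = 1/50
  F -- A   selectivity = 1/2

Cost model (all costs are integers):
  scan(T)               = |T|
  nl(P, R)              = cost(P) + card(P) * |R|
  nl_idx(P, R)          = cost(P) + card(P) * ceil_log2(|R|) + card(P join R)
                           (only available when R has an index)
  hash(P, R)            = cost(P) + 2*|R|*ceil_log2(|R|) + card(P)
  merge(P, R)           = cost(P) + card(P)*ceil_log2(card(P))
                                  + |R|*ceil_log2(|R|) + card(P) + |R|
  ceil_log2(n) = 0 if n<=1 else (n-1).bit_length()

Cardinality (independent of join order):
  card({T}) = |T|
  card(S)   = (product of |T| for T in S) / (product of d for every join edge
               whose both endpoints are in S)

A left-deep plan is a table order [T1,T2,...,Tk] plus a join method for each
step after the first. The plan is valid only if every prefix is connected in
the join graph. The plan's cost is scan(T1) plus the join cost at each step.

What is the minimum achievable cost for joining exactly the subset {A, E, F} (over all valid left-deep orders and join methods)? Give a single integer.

1160

Selinger DP over subsets of {A,E,F}:
  {E}: scan cost=300, card=300
  {F}: scan cost=20, card=20
  {A}: scan cost=60, card=60
  {EF}: card=120; try (E,nl_idx)→320, (F,hash)→800, (E,merge)→3140, (F,merge)→3420, (E,hash)→5440, (E,nl)→6020 …(+1); best=320 via (E,nl_idx)
  {AF}: card=600; try (F,hash)→320, (A,merge)→560, (F,merge)→600, (A,nl_idx)→740, (A,hash)→760, (A,nl)→1220 …(+1); best=320 via (F,hash)
  {AEF}: card=3600; try (A,hash)→1160, (A,merge)→1700, (A,nl_idx)→4640, (E,hash)→6320, (A,nl)→7520, (E,nl_idx)→9320 …(+2); best=1160 via (A,hash)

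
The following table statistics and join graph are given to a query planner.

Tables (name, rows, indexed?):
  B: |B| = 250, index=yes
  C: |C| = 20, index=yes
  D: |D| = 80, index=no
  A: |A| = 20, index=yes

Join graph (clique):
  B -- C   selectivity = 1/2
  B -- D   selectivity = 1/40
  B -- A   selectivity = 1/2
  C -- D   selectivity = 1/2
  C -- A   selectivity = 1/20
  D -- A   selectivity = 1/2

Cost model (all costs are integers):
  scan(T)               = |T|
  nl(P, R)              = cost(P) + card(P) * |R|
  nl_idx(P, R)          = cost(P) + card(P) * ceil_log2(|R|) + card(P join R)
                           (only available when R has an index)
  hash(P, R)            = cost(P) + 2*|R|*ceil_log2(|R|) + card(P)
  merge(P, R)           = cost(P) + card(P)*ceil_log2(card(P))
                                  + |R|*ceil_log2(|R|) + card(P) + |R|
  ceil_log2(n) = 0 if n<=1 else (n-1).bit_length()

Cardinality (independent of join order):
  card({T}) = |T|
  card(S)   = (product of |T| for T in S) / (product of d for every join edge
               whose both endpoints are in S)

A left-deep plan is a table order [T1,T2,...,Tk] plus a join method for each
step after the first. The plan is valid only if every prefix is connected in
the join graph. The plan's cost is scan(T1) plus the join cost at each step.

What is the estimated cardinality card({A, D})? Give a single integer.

Tables in S: A(20), D(80)
Edges inside S: D-A(d=2)
numerator = 20 * 80 = 1600
denominator = 2 = 2
card(S) = 1600 / 2 = 800

800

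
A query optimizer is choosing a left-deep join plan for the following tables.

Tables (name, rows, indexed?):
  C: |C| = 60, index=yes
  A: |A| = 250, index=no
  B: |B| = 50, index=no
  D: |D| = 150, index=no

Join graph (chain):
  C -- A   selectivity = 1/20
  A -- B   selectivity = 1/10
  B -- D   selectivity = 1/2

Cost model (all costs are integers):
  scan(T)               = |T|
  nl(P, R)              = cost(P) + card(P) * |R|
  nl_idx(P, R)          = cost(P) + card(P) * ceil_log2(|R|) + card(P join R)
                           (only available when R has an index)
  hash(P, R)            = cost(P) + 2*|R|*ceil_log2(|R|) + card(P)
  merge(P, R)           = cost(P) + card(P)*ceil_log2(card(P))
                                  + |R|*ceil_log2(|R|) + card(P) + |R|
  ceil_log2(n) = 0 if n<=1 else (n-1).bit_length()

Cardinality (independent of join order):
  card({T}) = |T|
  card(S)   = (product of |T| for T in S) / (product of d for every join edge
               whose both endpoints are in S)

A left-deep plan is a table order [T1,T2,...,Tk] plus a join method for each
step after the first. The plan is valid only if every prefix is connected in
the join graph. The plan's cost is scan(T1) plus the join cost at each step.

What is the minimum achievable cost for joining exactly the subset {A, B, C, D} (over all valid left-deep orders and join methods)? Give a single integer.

8720

Selinger DP over subsets of {A,B,C,D}:
  {C}: scan cost=60, card=60
  {A}: scan cost=250, card=250
  {B}: scan cost=50, card=50
  {D}: scan cost=150, card=150
  {AC}: card=750; try (C,hash)→1220, (C,nl_idx)→2500, (A,merge)→2730, (C,merge)→2920, (A,hash)→4120, (A,nl)→15060 …(+1); best=1220 via (C,hash)
  {AB}: card=1250; try (B,hash)→1100, (A,merge)→2650, (B,merge)→2850, (A,hash)→4100, (A,nl)→12550, (B,nl)→12750; best=1100 via (B,hash)
  {BD}: card=3750; try (B,hash)→900, (D,merge)→1750, (B,merge)→1850, (D,hash)→2500, (D,nl)→7550, (B,nl)→7650; best=900 via (B,hash)
  {ABC}: card=3750; try (B,hash)→2570, (C,hash)→3070, (B,merge)→9820, (C,nl_idx)→12350, (C,merge)→16520, (B,nl)→38720 …(+1); best=2570 via (B,hash)
  {ABD}: card=93750; try (D,hash)→4750, (A,hash)→8650, (D,merge)→17450, (A,merge)→51900, (D,nl)→188600, (A,nl)→938400; best=4750 via (D,hash)
  {ABCD}: card=281250; try (D,hash)→8720, (D,merge)→52670, (C,hash)→99220, (D,nl)→565070, (C,nl_idx)→848500, (C,merge)→1692670 …(+1); best=8720 via (D,hash)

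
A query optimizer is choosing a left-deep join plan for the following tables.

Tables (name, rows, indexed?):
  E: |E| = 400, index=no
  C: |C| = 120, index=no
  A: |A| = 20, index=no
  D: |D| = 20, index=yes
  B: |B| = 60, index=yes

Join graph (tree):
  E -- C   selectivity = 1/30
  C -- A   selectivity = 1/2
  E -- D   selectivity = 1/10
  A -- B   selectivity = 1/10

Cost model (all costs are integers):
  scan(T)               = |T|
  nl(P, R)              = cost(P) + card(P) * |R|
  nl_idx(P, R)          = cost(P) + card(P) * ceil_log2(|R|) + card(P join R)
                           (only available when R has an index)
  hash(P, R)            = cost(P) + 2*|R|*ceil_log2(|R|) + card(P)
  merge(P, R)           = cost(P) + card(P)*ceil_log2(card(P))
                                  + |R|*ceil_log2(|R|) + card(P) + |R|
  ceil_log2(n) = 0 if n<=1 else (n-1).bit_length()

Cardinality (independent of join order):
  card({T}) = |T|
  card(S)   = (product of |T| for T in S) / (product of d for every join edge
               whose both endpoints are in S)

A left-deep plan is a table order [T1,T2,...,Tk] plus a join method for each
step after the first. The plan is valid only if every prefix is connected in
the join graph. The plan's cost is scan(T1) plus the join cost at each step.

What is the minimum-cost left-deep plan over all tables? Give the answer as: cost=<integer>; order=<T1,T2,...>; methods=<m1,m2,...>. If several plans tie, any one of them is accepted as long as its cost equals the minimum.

cost=39600; order=E,D,C,A,B; methods=hash,hash,hash,hash

Selinger DP (subsets sized 1..n):
  {E}: scan cost=400, card=400
  {C}: scan cost=120, card=120
  {A}: scan cost=20, card=20
  {D}: scan cost=20, card=20
  {B}: scan cost=60, card=60
  {CE}: card=1600; try (C,hash)→2480, (E,merge)→5080, (C,merge)→5360, (E,hash)→7440, (E,nl)→48120, (C,nl)→48400; best=2480 via (C,hash)
  {DE}: card=800; try (D,hash)→1000, (D,nl_idx)→3200, (E,merge)→4140, (D,merge)→4520, (E,hash)→7240, (E,nl)→8020 …(+1); best=1000 via (D,hash)
  {AC}: card=1200; try (A,hash)→440, (C,merge)→1100, (A,merge)→1200, (C,hash)→1720, (C,nl)→2420, (A,nl)→2520; best=440 via (A,hash)
  {AB}: card=120; try (B,nl_idx)→260, (A,hash)→320, (B,merge)→560, (A,merge)→600, (B,hash)→760, (B,nl)→1220 …(+1); best=260 via (B,nl_idx)
  {ACE}: card=16000; try (A,hash)→4280, (E,hash)→8840, (E,merge)→18840, (A,merge)→21800, (A,nl)→34480, (E,nl)→480440; best=4280 via (A,hash)
  {CDE}: card=3200; try (C,hash)→3480, (D,hash)→4280, (C,merge)→10760, (D,nl_idx)→13680, (D,merge)→21800, (D,nl)→34480 …(+1); best=3480 via (C,hash)
  {ABC}: card=7200; try (C,hash)→2060, (C,merge)→2180, (B,hash)→2360, (C,nl)→14660, (B,nl_idx)→14840, (B,merge)→15260 …(+1); best=2060 via (C,hash)
  {ACDE}: card=32000; try (A,hash)→6880, (D,hash)→20480, (A,merge)→45200, (A,nl)→67480, (D,nl_idx)→116280, (D,merge)→244400 …(+1); best=6880 via (A,hash)
  {ABCE}: card=96000; try (E,hash)→16460, (B,hash)→21000, (E,merge)→106860, (B,nl_idx)→196280, (B,merge)→244700, (B,nl)→964280 …(+1); best=16460 via (E,hash)
  {ABCDE}: card=192000; try (B,hash)→39600, (D,hash)→112660, (B,nl_idx)→390880, (B,merge)→519300, (D,nl_idx)→688460, (D,merge)→1744580 …(+2); best=39600 via (B,hash)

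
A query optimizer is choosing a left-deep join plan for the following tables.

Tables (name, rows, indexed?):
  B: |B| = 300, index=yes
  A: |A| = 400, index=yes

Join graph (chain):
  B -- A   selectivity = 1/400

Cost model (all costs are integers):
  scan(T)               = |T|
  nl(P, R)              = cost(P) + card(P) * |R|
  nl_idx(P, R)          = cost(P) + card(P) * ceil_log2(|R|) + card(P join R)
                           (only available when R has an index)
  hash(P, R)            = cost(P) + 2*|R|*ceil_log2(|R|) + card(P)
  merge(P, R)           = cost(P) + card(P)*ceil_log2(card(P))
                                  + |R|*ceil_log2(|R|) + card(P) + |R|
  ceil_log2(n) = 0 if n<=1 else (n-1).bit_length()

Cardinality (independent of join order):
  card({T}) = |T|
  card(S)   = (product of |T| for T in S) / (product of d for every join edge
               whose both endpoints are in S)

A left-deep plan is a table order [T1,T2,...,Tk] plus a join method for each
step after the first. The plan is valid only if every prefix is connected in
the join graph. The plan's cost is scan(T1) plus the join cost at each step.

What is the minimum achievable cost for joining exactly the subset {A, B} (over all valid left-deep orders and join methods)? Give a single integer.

3300

Selinger DP over subsets of {A,B}:
  {B}: scan cost=300, card=300
  {A}: scan cost=400, card=400
  {AB}: card=300; try (A,nl_idx)→3300, (B,nl_idx)→4300, (B,hash)→6200, (A,merge)→7300, (B,merge)→7400, (A,hash)→7800 …(+2); best=3300 via (A,nl_idx)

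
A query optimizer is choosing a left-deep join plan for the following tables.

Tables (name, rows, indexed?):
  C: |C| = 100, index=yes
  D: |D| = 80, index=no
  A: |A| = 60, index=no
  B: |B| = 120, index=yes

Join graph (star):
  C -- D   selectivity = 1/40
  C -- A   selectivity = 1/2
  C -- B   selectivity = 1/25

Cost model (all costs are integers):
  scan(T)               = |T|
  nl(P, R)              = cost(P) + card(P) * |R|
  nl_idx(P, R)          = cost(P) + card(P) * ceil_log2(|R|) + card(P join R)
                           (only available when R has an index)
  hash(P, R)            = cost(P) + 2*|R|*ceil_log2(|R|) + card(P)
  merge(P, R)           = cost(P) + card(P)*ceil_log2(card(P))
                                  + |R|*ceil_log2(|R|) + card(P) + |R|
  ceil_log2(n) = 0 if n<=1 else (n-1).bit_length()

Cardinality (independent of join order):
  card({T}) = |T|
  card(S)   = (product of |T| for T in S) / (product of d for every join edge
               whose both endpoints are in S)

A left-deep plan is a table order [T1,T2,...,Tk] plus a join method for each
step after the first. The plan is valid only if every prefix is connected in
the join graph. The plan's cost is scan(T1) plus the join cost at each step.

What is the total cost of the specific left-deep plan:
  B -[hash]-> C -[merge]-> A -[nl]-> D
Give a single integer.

step 1: scan B: cost=120, card=120
step 2: join C via hash
    card(P join C) = 120*100/(25) = 480
    cost = 120 + 2*100*7 + 120 = 1640
step 3: join A via merge
    card(P join A) = 480*60/(2) = 14400
    cost = 1640 + 480*9 + 60*6 + 480 + 60 = 6860
step 4: join D via nl
    card(P join D) = 14400*80/(40) = 28800
    cost = 6860 + 14400*80 = 1158860

1158860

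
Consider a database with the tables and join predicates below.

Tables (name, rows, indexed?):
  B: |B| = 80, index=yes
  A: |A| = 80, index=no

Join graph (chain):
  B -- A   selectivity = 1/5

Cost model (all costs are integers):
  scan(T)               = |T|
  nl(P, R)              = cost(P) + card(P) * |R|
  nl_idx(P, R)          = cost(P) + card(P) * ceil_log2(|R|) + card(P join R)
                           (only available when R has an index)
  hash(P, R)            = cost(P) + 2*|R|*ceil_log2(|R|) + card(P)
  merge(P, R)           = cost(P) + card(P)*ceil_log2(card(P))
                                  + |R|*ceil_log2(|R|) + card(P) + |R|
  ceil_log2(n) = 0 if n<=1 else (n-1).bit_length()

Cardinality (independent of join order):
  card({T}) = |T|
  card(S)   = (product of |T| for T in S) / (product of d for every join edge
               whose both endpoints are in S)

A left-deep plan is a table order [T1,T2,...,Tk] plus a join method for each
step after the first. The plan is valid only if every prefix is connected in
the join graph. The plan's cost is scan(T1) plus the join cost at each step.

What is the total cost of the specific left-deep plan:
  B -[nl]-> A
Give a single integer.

6480

step 1: scan B: cost=80, card=80
step 2: join A via nl
    card(P join A) = 80*80/(5) = 1280
    cost = 80 + 80*80 = 6480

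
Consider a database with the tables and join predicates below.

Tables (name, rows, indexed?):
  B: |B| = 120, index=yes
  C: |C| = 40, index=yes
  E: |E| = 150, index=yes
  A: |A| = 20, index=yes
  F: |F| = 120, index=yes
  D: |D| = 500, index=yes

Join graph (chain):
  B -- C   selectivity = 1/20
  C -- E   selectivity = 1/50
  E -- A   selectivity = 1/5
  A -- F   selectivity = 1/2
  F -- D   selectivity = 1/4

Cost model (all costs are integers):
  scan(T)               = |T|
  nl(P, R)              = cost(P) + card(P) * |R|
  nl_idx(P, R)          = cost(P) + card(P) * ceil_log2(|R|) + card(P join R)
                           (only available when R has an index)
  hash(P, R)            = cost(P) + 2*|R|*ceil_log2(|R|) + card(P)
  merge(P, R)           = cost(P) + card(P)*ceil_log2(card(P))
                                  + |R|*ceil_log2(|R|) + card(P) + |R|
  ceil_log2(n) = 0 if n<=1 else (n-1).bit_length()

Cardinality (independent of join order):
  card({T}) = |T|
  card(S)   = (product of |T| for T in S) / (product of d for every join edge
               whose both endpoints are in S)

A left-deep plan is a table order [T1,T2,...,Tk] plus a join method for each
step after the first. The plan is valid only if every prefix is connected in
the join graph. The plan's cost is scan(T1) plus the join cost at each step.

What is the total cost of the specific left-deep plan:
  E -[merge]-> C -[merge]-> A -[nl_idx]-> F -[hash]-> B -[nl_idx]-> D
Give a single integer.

step 1: scan E: cost=150, card=150
step 2: join C via merge
    card(P join C) = 150*40/(50) = 120
    cost = 150 + 150*8 + 40*6 + 150 + 40 = 1780
step 3: join A via merge
    card(P join A) = 120*20/(5) = 480
    cost = 1780 + 120*7 + 20*5 + 120 + 20 = 2860
step 4: join F via nl_idx
    card(P join F) = 480*120/(2) = 28800
    cost = 2860 + 480*7 + 28800 = 35020
step 5: join B via hash
    card(P join B) = 28800*120/(20) = 172800
    cost = 35020 + 2*120*7 + 28800 = 65500
step 6: join D via nl_idx
    card(P join D) = 172800*500/(4) = 21600000
    cost = 65500 + 172800*9 + 21600000 = 23220700

23220700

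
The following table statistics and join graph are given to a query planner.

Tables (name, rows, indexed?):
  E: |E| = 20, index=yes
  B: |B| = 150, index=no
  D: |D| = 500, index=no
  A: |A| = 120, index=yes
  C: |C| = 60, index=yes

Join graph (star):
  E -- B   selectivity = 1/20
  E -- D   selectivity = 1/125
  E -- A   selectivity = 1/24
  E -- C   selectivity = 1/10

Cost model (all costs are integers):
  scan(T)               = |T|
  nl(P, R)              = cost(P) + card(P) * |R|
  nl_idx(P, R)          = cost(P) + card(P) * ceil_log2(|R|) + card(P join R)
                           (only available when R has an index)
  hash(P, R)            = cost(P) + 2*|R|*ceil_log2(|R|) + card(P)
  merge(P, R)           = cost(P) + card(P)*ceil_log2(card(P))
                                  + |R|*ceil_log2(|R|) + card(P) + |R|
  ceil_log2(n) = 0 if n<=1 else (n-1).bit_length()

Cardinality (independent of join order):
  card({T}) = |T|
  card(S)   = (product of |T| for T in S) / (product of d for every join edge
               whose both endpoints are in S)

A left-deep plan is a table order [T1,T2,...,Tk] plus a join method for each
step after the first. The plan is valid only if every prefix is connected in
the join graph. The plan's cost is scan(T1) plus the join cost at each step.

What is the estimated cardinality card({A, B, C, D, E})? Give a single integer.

Tables in S: A(120), B(150), C(60), D(500), E(20)
Edges inside S: E-B(d=20), E-D(d=125), E-A(d=24), E-C(d=10)
numerator = 120 * 150 * 60 * 500 * 20 = 10800000000
denominator = 20 * 125 * 24 * 10 = 600000
card(S) = 10800000000 / 600000 = 18000

18000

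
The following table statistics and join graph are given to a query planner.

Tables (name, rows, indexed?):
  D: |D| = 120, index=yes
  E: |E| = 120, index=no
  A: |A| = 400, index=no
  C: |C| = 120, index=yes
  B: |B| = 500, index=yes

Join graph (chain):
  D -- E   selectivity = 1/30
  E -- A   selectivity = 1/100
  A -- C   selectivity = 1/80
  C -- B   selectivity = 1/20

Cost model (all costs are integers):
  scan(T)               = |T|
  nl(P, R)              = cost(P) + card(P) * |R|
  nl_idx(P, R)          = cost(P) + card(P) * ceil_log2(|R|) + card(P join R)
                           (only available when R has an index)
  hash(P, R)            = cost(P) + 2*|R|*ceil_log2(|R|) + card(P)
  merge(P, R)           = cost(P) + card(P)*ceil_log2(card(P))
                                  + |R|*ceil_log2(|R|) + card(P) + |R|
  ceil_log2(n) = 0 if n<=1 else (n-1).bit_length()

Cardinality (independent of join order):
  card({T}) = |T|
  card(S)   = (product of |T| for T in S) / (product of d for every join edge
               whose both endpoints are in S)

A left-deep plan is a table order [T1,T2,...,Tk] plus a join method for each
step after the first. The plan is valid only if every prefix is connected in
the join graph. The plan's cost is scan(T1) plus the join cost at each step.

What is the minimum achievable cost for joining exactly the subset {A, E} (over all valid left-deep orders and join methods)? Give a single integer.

2480

Selinger DP over subsets of {A,E}:
  {E}: scan cost=120, card=120
  {A}: scan cost=400, card=400
  {AE}: card=480; try (E,hash)→2480, (A,merge)→5080, (E,merge)→5360, (A,hash)→7440, (A,nl)→48120, (E,nl)→48400; best=2480 via (E,hash)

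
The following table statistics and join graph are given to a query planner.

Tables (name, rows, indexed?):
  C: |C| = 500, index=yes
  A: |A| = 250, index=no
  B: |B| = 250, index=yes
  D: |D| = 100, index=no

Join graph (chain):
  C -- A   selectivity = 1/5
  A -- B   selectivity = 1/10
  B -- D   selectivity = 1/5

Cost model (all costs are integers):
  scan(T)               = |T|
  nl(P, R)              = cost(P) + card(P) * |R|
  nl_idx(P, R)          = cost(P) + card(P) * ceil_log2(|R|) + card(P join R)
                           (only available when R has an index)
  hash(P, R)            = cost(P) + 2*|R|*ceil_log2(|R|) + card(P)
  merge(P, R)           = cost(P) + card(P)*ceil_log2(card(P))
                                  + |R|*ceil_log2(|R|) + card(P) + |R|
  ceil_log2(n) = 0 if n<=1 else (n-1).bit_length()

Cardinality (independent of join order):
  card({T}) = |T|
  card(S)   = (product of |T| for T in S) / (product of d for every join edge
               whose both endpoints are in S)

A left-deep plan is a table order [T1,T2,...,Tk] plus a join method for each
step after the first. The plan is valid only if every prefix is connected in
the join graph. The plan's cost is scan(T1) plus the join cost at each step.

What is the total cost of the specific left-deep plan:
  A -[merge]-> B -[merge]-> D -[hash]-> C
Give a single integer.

227050

step 1: scan A: cost=250, card=250
step 2: join B via merge
    card(P join B) = 250*250/(10) = 6250
    cost = 250 + 250*8 + 250*8 + 250 + 250 = 4750
step 3: join D via merge
    card(P join D) = 6250*100/(5) = 125000
    cost = 4750 + 6250*13 + 100*7 + 6250 + 100 = 93050
step 4: join C via hash
    card(P join C) = 125000*500/(5) = 12500000
    cost = 93050 + 2*500*9 + 125000 = 227050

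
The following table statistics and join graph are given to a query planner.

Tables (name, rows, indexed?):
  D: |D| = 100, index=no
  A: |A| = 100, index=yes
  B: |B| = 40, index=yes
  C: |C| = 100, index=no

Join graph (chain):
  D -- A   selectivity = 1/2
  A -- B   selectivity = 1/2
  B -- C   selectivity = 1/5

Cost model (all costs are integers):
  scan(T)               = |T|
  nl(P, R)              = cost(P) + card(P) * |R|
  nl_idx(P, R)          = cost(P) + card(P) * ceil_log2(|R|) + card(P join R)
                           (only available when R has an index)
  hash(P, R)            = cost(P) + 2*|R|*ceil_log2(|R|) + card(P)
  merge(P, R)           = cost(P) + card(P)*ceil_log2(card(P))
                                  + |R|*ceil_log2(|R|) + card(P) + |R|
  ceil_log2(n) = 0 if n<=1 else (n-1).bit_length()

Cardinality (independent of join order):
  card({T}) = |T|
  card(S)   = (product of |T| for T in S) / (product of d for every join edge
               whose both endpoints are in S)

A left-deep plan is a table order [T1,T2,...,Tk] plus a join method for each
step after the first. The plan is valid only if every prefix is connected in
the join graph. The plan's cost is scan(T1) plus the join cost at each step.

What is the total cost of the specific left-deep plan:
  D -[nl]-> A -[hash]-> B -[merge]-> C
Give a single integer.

1816380

step 1: scan D: cost=100, card=100
step 2: join A via nl
    card(P join A) = 100*100/(2) = 5000
    cost = 100 + 100*100 = 10100
step 3: join B via hash
    card(P join B) = 5000*40/(2) = 100000
    cost = 10100 + 2*40*6 + 5000 = 15580
step 4: join C via merge
    card(P join C) = 100000*100/(5) = 2000000
    cost = 15580 + 100000*17 + 100*7 + 100000 + 100 = 1816380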